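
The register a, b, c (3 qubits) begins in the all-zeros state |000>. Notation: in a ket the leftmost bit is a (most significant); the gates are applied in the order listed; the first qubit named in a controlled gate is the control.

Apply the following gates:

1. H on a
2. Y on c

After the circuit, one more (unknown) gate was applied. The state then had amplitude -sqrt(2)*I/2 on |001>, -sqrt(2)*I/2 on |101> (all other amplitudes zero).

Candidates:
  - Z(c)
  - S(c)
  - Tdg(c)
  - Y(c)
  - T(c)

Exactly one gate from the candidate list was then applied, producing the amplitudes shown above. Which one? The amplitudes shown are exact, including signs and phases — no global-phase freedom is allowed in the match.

The applied gate was Z(c).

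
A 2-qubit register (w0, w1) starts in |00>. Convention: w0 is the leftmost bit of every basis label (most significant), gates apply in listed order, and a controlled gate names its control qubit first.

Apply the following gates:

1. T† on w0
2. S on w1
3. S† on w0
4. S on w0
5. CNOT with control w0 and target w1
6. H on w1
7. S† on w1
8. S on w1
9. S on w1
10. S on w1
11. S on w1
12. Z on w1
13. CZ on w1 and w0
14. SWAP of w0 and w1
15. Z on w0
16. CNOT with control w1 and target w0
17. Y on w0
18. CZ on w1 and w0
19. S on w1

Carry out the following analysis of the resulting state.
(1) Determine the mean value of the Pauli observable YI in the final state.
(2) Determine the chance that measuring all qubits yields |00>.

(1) The expectation value of YI is -1.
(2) The probability of measuring |00> is 1/2.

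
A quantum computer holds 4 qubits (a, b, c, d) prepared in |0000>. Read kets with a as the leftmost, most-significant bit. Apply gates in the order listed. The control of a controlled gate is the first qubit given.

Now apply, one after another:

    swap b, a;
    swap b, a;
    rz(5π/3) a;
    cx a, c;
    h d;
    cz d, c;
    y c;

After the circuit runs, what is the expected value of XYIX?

In the final state, XYIX has expectation 0. Key observation: the block from step 1 through step 2 cancels to the identity and can be dropped.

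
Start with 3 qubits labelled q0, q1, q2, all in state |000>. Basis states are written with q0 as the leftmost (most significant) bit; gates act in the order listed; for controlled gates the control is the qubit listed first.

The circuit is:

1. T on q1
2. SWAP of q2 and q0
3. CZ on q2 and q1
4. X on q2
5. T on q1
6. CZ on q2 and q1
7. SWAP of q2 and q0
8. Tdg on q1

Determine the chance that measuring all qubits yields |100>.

The probability of measuring |100> is 1.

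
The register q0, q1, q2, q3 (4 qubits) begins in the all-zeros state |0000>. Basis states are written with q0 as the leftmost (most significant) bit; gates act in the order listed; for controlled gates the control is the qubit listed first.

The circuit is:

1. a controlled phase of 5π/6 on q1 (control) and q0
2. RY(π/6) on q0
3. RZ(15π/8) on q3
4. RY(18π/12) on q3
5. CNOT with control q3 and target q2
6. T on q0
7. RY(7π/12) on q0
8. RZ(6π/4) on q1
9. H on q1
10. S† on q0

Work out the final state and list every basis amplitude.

After the circuit, the state carries amplitude -3*sqrt(2)*sqrt(sqrt(2)/4 + 1/2)*exp(5*I*pi/16)/16 - sqrt(6)*sqrt(sqrt(2)/4 + 1/2)*exp(5*I*pi/16)/16 - sqrt(2)*sqrt(sqrt(2)/4 + 1/2)*exp(9*I*pi/16)/16 - sqrt(6)*sqrt(1/2 - sqrt(2)/4)*exp(9*I*pi/16)/16 + sqrt(2)*sqrt(1/2 - sqrt(2)/4)*exp(5*I*pi/16)/16 + sqrt(6)*sqrt(1/2 - sqrt(2)/4)*exp(5*I*pi/16)/16 + 3*sqrt(2)*sqrt(1/2 - sqrt(2)/4)*exp(9*I*pi/16)/16 + sqrt(6)*sqrt(sqrt(2)/4 + 1/2)*exp(9*I*pi/16)/16 on |0000>, 0 on |0001>, 0 on |0010>, -sqrt(6)*sqrt(sqrt(2)/4 + 1/2)*exp(9*I*pi/16)/16 - 3*sqrt(2)*sqrt(1/2 - sqrt(2)/4)*exp(9*I*pi/16)/16 - sqrt(6)*sqrt(1/2 - sqrt(2)/4)*exp(5*I*pi/16)/16 - sqrt(2)*sqrt(1/2 - sqrt(2)/4)*exp(5*I*pi/16)/16 + sqrt(6)*sqrt(1/2 - sqrt(2)/4)*exp(9*I*pi/16)/16 + sqrt(2)*sqrt(sqrt(2)/4 + 1/2)*exp(9*I*pi/16)/16 + sqrt(6)*sqrt(sqrt(2)/4 + 1/2)*exp(5*I*pi/16)/16 + 3*sqrt(2)*sqrt(sqrt(2)/4 + 1/2)*exp(5*I*pi/16)/16 on |0011>, -3*sqrt(2)*sqrt(sqrt(2)/4 + 1/2)*exp(5*I*pi/16)/16 - sqrt(6)*sqrt(sqrt(2)/4 + 1/2)*exp(5*I*pi/16)/16 - sqrt(2)*sqrt(sqrt(2)/4 + 1/2)*exp(9*I*pi/16)/16 - sqrt(6)*sqrt(1/2 - sqrt(2)/4)*exp(9*I*pi/16)/16 + sqrt(2)*sqrt(1/2 - sqrt(2)/4)*exp(5*I*pi/16)/16 + sqrt(6)*sqrt(1/2 - sqrt(2)/4)*exp(5*I*pi/16)/16 + 3*sqrt(2)*sqrt(1/2 - sqrt(2)/4)*exp(9*I*pi/16)/16 + sqrt(6)*sqrt(sqrt(2)/4 + 1/2)*exp(9*I*pi/16)/16 on |0100>, 0 on |0101>, 0 on |0110>, -sqrt(6)*sqrt(sqrt(2)/4 + 1/2)*exp(9*I*pi/16)/16 - 3*sqrt(2)*sqrt(1/2 - sqrt(2)/4)*exp(9*I*pi/16)/16 - sqrt(6)*sqrt(1/2 - sqrt(2)/4)*exp(5*I*pi/16)/16 - sqrt(2)*sqrt(1/2 - sqrt(2)/4)*exp(5*I*pi/16)/16 + sqrt(6)*sqrt(1/2 - sqrt(2)/4)*exp(9*I*pi/16)/16 + sqrt(2)*sqrt(sqrt(2)/4 + 1/2)*exp(9*I*pi/16)/16 + sqrt(6)*sqrt(sqrt(2)/4 + 1/2)*exp(5*I*pi/16)/16 + 3*sqrt(2)*sqrt(sqrt(2)/4 + 1/2)*exp(5*I*pi/16)/16 on |0111>, 3*sqrt(2)*I*sqrt(sqrt(2)/4 + 1/2)*exp(9*I*pi/16)/16 + sqrt(2)*I*sqrt(1/2 - sqrt(2)/4)*exp(9*I*pi/16)/16 - sqrt(6)*I*sqrt(1/2 - sqrt(2)/4)*exp(9*I*pi/16)/16 - sqrt(6)*I*sqrt(sqrt(2)/4 + 1/2)*exp(9*I*pi/16)/16 + sqrt(6)*I*sqrt(1/2 - sqrt(2)/4)*exp(5*I*pi/16)/16 + sqrt(2)*I*sqrt(sqrt(2)/4 + 1/2)*exp(5*I*pi/16)/16 + 3*sqrt(2)*I*sqrt(1/2 - sqrt(2)/4)*exp(5*I*pi/16)/16 + sqrt(6)*I*sqrt(sqrt(2)/4 + 1/2)*exp(5*I*pi/16)/16 on |1000>, 0 on |1001>, 0 on |1010>, -sqrt(6)*I*sqrt(sqrt(2)/4 + 1/2)*exp(5*I*pi/16)/16 - 3*sqrt(2)*I*sqrt(1/2 - sqrt(2)/4)*exp(5*I*pi/16)/16 - sqrt(2)*I*sqrt(sqrt(2)/4 + 1/2)*exp(5*I*pi/16)/16 - sqrt(6)*I*sqrt(1/2 - sqrt(2)/4)*exp(5*I*pi/16)/16 + sqrt(6)*I*sqrt(sqrt(2)/4 + 1/2)*exp(9*I*pi/16)/16 + sqrt(6)*I*sqrt(1/2 - sqrt(2)/4)*exp(9*I*pi/16)/16 - sqrt(2)*I*sqrt(1/2 - sqrt(2)/4)*exp(9*I*pi/16)/16 - 3*sqrt(2)*I*sqrt(sqrt(2)/4 + 1/2)*exp(9*I*pi/16)/16 on |1011>, 3*sqrt(2)*I*sqrt(sqrt(2)/4 + 1/2)*exp(9*I*pi/16)/16 + sqrt(2)*I*sqrt(1/2 - sqrt(2)/4)*exp(9*I*pi/16)/16 - sqrt(6)*I*sqrt(1/2 - sqrt(2)/4)*exp(9*I*pi/16)/16 - sqrt(6)*I*sqrt(sqrt(2)/4 + 1/2)*exp(9*I*pi/16)/16 + sqrt(6)*I*sqrt(1/2 - sqrt(2)/4)*exp(5*I*pi/16)/16 + sqrt(2)*I*sqrt(sqrt(2)/4 + 1/2)*exp(5*I*pi/16)/16 + 3*sqrt(2)*I*sqrt(1/2 - sqrt(2)/4)*exp(5*I*pi/16)/16 + sqrt(6)*I*sqrt(sqrt(2)/4 + 1/2)*exp(5*I*pi/16)/16 on |1100>, 0 on |1101>, 0 on |1110>, -sqrt(6)*I*sqrt(sqrt(2)/4 + 1/2)*exp(5*I*pi/16)/16 - 3*sqrt(2)*I*sqrt(1/2 - sqrt(2)/4)*exp(5*I*pi/16)/16 - sqrt(2)*I*sqrt(sqrt(2)/4 + 1/2)*exp(5*I*pi/16)/16 - sqrt(6)*I*sqrt(1/2 - sqrt(2)/4)*exp(5*I*pi/16)/16 + sqrt(6)*I*sqrt(sqrt(2)/4 + 1/2)*exp(9*I*pi/16)/16 + sqrt(6)*I*sqrt(1/2 - sqrt(2)/4)*exp(9*I*pi/16)/16 - sqrt(2)*I*sqrt(1/2 - sqrt(2)/4)*exp(9*I*pi/16)/16 - 3*sqrt(2)*I*sqrt(sqrt(2)/4 + 1/2)*exp(9*I*pi/16)/16 on |1111>.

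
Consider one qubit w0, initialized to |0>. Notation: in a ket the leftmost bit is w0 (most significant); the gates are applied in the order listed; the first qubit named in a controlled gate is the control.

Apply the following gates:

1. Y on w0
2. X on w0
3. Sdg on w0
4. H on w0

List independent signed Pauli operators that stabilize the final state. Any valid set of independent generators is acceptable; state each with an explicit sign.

One valid set of independent stabilizer generators is +X (any independent generating set of the same group is equally correct).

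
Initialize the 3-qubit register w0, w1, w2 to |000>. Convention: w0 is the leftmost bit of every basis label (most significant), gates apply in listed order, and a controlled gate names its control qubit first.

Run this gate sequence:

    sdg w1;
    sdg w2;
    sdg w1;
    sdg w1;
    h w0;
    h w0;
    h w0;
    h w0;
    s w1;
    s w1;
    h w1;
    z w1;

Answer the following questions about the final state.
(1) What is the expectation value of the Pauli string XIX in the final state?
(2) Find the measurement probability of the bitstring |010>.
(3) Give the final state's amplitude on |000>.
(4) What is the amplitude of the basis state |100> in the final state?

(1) The expectation value of XIX is 0. Key observation: the block from step 3 through step 10 cancels to the identity and can be dropped.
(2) A full measurement returns |010> with probability 1/2.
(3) |000> carries amplitude sqrt(2)/2 in the final state.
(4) The amplitude on |100> is 0.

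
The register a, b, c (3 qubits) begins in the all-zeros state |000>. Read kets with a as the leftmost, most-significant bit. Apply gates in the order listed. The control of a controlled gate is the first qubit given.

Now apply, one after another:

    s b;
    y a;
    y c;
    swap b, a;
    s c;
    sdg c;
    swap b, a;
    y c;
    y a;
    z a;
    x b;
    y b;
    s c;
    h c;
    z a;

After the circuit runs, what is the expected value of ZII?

The observable ZII averages to 1.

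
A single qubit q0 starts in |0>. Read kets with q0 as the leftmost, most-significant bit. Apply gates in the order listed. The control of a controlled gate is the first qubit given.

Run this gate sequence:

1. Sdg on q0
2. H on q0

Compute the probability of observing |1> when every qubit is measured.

Outcome |1> occurs with probability 1/2.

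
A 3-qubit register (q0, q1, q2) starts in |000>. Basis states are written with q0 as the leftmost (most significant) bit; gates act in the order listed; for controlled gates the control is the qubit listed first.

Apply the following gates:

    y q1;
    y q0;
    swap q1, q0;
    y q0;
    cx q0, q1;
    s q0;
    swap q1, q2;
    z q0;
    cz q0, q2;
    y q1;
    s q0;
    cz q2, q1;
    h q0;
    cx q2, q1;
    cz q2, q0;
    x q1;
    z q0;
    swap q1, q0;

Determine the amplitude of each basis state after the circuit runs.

The final amplitudes are sqrt(2)/2 on |101>, sqrt(2)/2 on |111>, and 0 on every other basis state.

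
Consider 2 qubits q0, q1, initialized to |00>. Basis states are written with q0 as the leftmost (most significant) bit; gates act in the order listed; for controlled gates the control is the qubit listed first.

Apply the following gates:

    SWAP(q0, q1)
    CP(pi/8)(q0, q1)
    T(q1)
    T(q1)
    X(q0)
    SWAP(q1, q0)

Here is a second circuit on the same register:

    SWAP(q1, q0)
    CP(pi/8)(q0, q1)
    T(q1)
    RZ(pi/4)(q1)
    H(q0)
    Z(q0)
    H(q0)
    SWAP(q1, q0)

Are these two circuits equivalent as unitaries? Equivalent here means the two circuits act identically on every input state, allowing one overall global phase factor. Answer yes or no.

Yes — the two circuits implement the same unitary up to a global phase.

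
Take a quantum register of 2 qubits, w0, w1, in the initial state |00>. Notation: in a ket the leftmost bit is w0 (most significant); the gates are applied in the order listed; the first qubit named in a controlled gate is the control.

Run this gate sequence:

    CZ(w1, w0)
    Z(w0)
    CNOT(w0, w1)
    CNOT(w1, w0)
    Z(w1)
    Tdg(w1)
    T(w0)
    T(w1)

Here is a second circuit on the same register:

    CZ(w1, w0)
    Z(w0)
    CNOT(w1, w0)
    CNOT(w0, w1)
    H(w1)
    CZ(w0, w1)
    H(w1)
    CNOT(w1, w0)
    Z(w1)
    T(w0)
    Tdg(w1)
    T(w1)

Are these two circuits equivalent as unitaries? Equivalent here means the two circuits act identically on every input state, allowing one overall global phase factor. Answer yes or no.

No — the two circuits implement different unitaries, even allowing a global phase.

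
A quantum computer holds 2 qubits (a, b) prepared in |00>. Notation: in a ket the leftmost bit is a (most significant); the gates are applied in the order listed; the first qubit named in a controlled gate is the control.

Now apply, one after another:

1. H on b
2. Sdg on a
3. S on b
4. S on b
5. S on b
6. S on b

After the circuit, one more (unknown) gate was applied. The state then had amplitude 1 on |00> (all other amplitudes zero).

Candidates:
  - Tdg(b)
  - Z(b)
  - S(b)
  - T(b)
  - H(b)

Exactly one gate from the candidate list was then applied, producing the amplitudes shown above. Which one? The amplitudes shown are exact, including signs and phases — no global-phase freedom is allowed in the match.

The unique candidate consistent with the amplitudes is H(b). Key observation: steps 3-6 multiply out to the identity, so the circuit reduces to the remaining gates.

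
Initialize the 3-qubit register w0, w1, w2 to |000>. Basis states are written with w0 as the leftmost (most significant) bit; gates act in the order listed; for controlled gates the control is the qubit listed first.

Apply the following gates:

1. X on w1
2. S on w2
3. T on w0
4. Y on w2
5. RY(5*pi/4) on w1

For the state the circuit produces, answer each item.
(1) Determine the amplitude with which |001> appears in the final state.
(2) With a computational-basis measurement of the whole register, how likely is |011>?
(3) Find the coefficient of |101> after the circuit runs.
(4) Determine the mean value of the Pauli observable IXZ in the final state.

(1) The final state's coefficient on |001> equals -I*sqrt(sqrt(2) + 2)/2.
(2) The probability of measuring |011> is 1/2 - sqrt(2)/4.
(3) The final state's coefficient on |101> equals 0.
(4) In the final state, IXZ has expectation -sqrt(2)/2.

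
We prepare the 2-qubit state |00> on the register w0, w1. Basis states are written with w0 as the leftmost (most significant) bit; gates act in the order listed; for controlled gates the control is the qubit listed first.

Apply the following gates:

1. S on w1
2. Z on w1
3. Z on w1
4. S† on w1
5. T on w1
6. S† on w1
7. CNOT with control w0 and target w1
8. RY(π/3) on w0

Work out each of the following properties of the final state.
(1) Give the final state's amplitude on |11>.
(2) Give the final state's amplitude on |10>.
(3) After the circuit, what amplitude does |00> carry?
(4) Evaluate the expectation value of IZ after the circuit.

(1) The final state's coefficient on |11> equals 0. Key observation: the block from step 1 through step 4 cancels to the identity and can be dropped.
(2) |10> carries amplitude 1/2 in the final state.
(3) The amplitude on |00> is sqrt(3)/2.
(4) The expectation value of IZ is 1.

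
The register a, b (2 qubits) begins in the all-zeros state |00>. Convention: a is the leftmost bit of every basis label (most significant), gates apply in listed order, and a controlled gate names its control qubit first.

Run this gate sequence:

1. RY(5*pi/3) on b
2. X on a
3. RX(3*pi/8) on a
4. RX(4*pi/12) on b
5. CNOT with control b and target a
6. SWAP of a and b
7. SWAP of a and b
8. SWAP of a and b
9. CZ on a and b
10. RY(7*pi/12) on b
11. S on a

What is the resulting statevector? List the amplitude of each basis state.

The resulting statevector has amplitude -sqrt(3)*sqrt(sqrt(2)/4 + 1/2)*sin(3*pi/16)/8 + sqrt(1/2 - sqrt(2)/4)*sin(3*pi/16)/8 + 3*sqrt(3)*sqrt(1/2 - sqrt(2)/4)*cos(3*pi/16)/8 + 3*sqrt(sqrt(2)/4 + 1/2)*cos(3*pi/16)/8 - 3*I*sqrt(1/2 - sqrt(2)/4)*sin(3*pi/16)/8 + sqrt(3)*I*sqrt(1/2 - sqrt(2)/4)*cos(3*pi/16)/8 + I*sqrt(sqrt(2)/4 + 1/2)*cos(3*pi/16)/8 + 3*sqrt(3)*I*sqrt(sqrt(2)/4 + 1/2)*sin(3*pi/16)/8 on |00>, -3*sqrt(3)*sqrt(sqrt(2)/4 + 1/2)*cos(3*pi/16)/8 - sqrt(sqrt(2)/4 + 1/2)*sin(3*pi/16)/8 - sqrt(3)*sqrt(1/2 - sqrt(2)/4)*sin(3*pi/16)/8 + 3*sqrt(1/2 - sqrt(2)/4)*cos(3*pi/16)/8 - sqrt(3)*I*sqrt(sqrt(2)/4 + 1/2)*cos(3*pi/16)/8 + I*sqrt(1/2 - sqrt(2)/4)*cos(3*pi/16)/8 + 3*sqrt(3)*I*sqrt(1/2 - sqrt(2)/4)*sin(3*pi/16)/8 + 3*I*sqrt(sqrt(2)/4 + 1/2)*sin(3*pi/16)/8 on |01>, -3*sqrt(sqrt(2)/4 + 1/2)*cos(3*pi/16)/8 + sqrt(3)*sqrt(1/2 - sqrt(2)/4)*cos(3*pi/16)/8 + 3*sqrt(1/2 - sqrt(2)/4)*sin(3*pi/16)/8 + sqrt(3)*sqrt(sqrt(2)/4 + 1/2)*sin(3*pi/16)/8 - sqrt(3)*I*sqrt(1/2 - sqrt(2)/4)*cos(3*pi/16)/8 + 3*I*sqrt(1/2 - sqrt(2)/4)*sin(3*pi/16)/8 + sqrt(3)*I*sqrt(sqrt(2)/4 + 1/2)*sin(3*pi/16)/8 + 3*I*sqrt(sqrt(2)/4 + 1/2)*cos(3*pi/16)/8 on |10>, -3*sqrt(sqrt(2)/4 + 1/2)*sin(3*pi/16)/8 - sqrt(3)*sqrt(sqrt(2)/4 + 1/2)*cos(3*pi/16)/8 - 3*sqrt(1/2 - sqrt(2)/4)*cos(3*pi/16)/8 + sqrt(3)*sqrt(1/2 - sqrt(2)/4)*sin(3*pi/16)/8 - 3*I*sqrt(sqrt(2)/4 + 1/2)*sin(3*pi/16)/8 + sqrt(3)*I*sqrt(1/2 - sqrt(2)/4)*sin(3*pi/16)/8 + 3*I*sqrt(1/2 - sqrt(2)/4)*cos(3*pi/16)/8 + sqrt(3)*I*sqrt(sqrt(2)/4 + 1/2)*cos(3*pi/16)/8 on |11>. Key observation: gates 7-8 undo each other exactly, leaving only the rest of the circuit to track.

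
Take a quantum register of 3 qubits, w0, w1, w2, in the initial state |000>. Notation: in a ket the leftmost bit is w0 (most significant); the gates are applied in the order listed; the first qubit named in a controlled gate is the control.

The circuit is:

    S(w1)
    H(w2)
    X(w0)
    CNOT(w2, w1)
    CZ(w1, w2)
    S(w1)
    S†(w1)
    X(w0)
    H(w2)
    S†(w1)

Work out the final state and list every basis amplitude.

The resulting statevector has amplitude 1/2 on |000>, 1/2 on |001>, I/2 on |010>, -I/2 on |011>, 0 on |100>, 0 on |101>, 0 on |110>, 0 on |111>.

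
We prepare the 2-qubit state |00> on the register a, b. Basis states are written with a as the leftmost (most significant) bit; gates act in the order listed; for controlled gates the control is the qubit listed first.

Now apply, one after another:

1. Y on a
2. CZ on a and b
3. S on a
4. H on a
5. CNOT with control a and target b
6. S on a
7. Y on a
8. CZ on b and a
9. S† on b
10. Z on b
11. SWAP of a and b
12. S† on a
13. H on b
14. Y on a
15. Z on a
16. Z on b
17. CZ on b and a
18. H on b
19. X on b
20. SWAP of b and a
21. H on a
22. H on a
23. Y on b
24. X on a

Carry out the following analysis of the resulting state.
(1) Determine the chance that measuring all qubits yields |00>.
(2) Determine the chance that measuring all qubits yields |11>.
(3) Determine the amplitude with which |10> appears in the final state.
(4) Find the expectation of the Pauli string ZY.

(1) Outcome |00> occurs with probability 0.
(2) The probability of measuring |11> is 1/2.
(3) The final state's coefficient on |10> equals sqrt(2)*I/2.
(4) In the final state, ZY has expectation 1.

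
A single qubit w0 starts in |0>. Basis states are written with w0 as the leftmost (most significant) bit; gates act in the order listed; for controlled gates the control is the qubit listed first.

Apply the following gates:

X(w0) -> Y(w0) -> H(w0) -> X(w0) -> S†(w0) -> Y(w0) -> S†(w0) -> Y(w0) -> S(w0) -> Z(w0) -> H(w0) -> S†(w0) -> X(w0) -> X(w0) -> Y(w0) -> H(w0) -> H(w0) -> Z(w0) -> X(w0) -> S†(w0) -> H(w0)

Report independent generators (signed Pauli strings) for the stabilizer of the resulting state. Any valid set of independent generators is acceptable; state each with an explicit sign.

One valid set of independent stabilizer generators is +Y (any independent generating set of the same group is equally correct).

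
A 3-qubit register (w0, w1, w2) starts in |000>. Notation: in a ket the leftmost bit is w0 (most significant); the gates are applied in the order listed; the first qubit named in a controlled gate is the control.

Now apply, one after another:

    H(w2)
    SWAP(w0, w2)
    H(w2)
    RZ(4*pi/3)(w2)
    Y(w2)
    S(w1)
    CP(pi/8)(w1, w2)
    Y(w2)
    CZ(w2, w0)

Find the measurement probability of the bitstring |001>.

Outcome |001> occurs with probability 1/4.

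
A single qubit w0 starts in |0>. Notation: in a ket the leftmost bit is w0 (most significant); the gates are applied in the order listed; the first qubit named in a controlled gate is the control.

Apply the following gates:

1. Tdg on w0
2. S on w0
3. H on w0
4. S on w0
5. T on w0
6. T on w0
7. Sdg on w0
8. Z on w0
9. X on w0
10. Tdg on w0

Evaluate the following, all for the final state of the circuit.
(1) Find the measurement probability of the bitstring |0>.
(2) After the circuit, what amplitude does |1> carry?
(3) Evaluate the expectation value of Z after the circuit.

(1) The probability of measuring |0> is 1/2.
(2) The final state's coefficient on |1> equals -sqrt(2)*exp(3*I*pi/4)/2.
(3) The observable Z averages to 0.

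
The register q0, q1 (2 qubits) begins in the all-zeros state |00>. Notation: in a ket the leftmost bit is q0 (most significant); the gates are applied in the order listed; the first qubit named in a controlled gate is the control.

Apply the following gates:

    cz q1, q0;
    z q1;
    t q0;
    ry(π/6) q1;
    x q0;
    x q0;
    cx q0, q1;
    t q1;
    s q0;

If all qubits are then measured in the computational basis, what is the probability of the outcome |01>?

Outcome |01> occurs with probability 1/2 - sqrt(3)/4. Key observation: gates 5-6 undo each other exactly, leaving only the rest of the circuit to track.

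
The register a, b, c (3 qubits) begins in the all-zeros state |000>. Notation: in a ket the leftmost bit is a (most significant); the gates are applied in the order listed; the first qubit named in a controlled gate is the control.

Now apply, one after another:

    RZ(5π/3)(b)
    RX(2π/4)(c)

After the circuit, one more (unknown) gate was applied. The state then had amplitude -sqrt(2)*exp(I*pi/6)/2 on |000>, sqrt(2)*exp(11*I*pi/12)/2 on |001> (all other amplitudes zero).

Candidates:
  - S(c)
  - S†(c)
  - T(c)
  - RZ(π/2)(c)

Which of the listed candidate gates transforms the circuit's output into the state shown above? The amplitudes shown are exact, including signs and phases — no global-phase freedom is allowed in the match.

It was T(c) that produced the state shown.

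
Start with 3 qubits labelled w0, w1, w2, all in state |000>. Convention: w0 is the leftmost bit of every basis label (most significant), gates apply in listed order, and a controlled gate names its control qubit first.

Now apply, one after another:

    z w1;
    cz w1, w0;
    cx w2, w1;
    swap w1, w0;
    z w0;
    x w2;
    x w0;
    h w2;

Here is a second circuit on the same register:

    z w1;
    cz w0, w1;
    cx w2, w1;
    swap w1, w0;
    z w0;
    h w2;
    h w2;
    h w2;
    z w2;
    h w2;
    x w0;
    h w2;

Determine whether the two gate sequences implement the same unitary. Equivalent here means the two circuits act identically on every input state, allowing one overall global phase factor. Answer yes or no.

Yes, they are equivalent — the unitaries differ by at most a global phase.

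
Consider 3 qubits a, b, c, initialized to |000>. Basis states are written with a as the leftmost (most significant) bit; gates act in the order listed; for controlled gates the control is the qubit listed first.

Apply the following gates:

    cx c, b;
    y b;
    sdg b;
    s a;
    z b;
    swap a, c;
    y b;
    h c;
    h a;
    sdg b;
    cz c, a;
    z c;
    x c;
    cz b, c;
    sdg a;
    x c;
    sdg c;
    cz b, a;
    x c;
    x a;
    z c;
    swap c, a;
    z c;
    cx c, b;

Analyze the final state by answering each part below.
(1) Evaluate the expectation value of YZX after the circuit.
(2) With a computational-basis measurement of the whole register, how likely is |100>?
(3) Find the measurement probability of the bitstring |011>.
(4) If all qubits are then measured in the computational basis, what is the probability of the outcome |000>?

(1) The observable YZX averages to 0.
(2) Outcome |100> occurs with probability 1/4.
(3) Outcome |011> occurs with probability 1/4.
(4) A full measurement returns |000> with probability 1/4.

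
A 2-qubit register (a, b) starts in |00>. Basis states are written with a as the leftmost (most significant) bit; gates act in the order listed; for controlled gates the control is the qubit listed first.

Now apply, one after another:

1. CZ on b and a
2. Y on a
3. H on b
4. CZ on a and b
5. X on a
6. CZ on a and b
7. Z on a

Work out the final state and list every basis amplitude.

The resulting statevector has amplitude sqrt(2)*I/2 on |00>, -sqrt(2)*I/2 on |01>, 0 on |10>, 0 on |11>.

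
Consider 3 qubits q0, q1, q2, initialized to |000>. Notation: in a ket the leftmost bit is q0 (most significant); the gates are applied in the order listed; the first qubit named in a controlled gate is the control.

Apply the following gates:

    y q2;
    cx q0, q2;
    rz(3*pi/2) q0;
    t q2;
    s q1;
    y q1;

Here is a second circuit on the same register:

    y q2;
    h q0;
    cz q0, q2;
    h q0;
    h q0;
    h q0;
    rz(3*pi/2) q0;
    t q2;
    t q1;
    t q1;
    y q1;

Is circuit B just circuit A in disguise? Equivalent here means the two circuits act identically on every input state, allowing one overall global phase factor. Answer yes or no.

No — the two circuits implement different unitaries, even allowing a global phase.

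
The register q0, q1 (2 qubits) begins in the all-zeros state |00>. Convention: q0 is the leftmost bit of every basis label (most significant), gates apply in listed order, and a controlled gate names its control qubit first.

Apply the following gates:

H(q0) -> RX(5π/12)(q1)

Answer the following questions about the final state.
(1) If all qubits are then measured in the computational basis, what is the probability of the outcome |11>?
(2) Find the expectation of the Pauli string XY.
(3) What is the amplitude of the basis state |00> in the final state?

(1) The probability of measuring |11> is -sqrt(6)/16 + sqrt(2)/16 + 1/4.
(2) The expectation value of XY is -sqrt(6)/4 - sqrt(2)/4.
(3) The final state's coefficient on |00> equals sqrt(12 - 6*sqrt(2))/8 + sqrt(2*sqrt(2) + 4)/8.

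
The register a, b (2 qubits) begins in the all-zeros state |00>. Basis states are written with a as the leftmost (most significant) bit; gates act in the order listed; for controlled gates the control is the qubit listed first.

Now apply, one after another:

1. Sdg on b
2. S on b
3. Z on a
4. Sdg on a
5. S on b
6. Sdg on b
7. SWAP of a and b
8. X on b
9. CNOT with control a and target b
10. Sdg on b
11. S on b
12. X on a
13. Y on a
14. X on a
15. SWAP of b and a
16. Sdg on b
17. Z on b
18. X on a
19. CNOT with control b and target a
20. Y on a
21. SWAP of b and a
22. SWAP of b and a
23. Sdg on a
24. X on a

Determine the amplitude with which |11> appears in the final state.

|11> carries amplitude -I in the final state. Key observation: steps 5-6 multiply out to the identity, so the circuit reduces to the remaining gates.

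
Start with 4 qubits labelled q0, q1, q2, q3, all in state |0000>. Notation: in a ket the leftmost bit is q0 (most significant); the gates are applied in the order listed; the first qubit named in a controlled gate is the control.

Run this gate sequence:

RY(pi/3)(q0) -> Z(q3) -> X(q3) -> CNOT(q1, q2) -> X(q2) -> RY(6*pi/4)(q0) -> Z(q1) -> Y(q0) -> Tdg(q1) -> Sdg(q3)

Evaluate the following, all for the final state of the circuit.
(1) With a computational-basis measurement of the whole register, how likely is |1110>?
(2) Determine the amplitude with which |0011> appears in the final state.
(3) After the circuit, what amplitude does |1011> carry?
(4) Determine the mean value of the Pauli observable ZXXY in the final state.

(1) The probability of measuring |1110> is 0.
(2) The final state's coefficient on |0011> equals -sqrt(6)/4 + sqrt(2)/4.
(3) The amplitude on |1011> is -sqrt(6)/4 - sqrt(2)/4.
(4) In the final state, ZXXY has expectation 0.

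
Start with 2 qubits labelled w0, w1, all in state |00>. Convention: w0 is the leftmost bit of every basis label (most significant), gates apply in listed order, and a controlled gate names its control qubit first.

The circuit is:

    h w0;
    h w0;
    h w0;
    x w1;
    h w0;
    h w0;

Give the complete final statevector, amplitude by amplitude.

After the circuit, the state carries amplitude 0 on |00>, sqrt(2)/2 on |01>, 0 on |10>, sqrt(2)/2 on |11>.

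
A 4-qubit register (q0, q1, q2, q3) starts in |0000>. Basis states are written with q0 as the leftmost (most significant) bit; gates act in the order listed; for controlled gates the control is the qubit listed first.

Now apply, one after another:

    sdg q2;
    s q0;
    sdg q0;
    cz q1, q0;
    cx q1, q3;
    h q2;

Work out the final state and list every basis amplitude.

After the circuit, the state carries amplitude sqrt(2)/2 on |0000>, sqrt(2)/2 on |0010>, and 0 on every other basis state. Key observation: gates 2-3 undo each other exactly, leaving only the rest of the circuit to track.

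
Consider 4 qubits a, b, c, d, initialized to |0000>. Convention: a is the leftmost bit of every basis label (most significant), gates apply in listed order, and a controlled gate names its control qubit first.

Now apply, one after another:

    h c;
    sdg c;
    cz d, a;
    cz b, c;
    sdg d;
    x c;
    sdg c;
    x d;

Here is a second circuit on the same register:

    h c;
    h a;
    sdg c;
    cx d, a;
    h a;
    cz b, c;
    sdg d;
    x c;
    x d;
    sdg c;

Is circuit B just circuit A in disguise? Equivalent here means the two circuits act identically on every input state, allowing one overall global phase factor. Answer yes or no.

Yes — the two circuits implement the same unitary up to a global phase.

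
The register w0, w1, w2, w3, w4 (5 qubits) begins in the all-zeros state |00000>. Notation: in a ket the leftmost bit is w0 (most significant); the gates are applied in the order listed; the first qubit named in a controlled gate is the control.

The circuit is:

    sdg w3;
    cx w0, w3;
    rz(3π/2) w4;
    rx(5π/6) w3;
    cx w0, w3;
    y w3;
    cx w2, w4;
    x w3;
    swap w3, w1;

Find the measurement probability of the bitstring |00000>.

A full measurement returns |00000> with probability 1/2 - sqrt(3)/4.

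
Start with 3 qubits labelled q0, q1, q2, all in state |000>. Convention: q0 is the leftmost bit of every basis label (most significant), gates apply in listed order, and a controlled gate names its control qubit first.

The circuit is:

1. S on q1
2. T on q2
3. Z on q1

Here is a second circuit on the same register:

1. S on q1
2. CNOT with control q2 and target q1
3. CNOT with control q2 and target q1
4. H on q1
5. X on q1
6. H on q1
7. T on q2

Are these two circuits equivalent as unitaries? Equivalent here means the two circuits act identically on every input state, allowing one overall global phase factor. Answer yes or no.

Yes, they are equivalent — the unitaries differ by at most a global phase.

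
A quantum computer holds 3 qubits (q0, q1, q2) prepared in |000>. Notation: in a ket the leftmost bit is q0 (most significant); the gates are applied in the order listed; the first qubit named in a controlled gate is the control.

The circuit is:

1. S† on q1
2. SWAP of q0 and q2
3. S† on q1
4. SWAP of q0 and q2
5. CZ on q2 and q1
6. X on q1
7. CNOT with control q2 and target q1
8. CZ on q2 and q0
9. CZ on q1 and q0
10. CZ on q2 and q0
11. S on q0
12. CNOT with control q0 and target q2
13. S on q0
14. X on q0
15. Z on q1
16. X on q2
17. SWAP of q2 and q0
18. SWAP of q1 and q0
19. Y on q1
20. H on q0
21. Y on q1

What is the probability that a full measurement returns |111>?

The probability of measuring |111> is 1/2.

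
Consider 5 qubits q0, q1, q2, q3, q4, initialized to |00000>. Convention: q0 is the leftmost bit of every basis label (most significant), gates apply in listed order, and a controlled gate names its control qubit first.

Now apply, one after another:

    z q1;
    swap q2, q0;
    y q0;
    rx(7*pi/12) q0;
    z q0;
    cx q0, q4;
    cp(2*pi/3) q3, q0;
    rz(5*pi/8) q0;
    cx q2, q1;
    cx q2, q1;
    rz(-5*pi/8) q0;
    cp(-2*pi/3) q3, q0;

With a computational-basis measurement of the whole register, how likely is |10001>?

Outcome |10001> occurs with probability -sqrt(6)/8 + sqrt(2)/8 + 1/2. Key observation: gates 7-12 undo each other exactly, leaving only the rest of the circuit to track.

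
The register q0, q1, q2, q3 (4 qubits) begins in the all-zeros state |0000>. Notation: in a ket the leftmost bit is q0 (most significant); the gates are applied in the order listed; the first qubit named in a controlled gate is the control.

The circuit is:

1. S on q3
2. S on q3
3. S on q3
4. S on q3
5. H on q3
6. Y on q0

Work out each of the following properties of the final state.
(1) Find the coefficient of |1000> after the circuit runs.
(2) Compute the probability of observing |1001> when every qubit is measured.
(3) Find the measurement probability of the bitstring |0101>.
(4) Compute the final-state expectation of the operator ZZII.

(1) The final state's coefficient on |1000> equals sqrt(2)*I/2. Key observation: gates 1-4 undo each other exactly, leaving only the rest of the circuit to track.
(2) The probability of measuring |1001> is 1/2.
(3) A full measurement returns |0101> with probability 0.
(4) The observable ZZII averages to -1.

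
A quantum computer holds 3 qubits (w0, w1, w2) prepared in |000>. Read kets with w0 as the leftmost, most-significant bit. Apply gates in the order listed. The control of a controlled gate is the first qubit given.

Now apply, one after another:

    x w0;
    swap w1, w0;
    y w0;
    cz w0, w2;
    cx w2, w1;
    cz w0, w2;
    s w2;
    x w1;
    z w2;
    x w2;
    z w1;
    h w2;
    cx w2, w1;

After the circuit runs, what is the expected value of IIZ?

The observable IIZ averages to 0.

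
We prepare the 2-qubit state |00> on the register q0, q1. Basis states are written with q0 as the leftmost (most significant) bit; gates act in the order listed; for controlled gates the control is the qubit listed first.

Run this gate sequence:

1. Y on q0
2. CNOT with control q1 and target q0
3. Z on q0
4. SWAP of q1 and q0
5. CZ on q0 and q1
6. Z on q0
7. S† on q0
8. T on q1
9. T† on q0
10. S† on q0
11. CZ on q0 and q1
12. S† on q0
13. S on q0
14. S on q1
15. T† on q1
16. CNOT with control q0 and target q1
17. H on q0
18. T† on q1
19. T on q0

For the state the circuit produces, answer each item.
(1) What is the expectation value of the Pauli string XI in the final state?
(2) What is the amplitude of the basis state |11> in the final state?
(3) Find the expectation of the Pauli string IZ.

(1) The observable XI averages to sqrt(2)/2.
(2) The final state's coefficient on |11> equals sqrt(2)/2.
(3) The observable IZ averages to -1.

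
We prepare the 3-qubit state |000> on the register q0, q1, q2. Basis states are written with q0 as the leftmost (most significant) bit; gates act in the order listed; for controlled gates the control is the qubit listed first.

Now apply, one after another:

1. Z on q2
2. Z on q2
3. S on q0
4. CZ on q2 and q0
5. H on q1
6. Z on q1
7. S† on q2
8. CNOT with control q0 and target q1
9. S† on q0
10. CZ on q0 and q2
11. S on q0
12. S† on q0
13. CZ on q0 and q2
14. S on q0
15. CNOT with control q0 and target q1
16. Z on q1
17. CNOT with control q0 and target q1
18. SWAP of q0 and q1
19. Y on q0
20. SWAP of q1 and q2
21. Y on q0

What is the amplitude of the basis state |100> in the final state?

The amplitude on |100> is sqrt(2)/2. Key observation: the block from step 8 through step 15 cancels to the identity and can be dropped.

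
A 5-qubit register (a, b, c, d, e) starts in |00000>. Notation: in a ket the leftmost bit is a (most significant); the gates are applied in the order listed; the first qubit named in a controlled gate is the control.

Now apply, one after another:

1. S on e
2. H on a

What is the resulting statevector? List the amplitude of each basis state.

The final amplitudes are sqrt(2)/2 on |00000>, sqrt(2)/2 on |10000>, and 0 on every other basis state.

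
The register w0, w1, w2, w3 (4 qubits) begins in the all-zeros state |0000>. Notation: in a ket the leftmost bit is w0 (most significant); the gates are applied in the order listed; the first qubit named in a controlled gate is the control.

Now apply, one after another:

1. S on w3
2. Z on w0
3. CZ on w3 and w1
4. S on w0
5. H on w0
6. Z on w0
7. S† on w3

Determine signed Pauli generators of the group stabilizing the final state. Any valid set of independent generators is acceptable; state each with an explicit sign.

The stabilizer group can be generated by -XIII, +IZII, +IIZI, +IIIZ, among other valid generating sets.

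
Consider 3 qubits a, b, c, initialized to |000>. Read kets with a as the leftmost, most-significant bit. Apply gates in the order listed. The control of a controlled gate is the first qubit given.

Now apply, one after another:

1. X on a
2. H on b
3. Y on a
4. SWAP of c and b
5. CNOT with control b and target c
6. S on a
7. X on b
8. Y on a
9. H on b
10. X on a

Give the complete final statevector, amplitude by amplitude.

The final amplitudes are 1/2 on |000>, 1/2 on |001>, -1/2 on |010>, -1/2 on |011>, 0 on |100>, 0 on |101>, 0 on |110>, 0 on |111>.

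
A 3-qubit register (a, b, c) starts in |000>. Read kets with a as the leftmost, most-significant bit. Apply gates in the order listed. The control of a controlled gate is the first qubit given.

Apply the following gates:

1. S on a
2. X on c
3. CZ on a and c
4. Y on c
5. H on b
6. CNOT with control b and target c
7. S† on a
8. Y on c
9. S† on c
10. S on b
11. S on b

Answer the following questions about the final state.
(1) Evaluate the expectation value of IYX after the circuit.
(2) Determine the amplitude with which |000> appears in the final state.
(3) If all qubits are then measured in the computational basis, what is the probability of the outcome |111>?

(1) The observable IYX averages to 1.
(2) The amplitude on |000> is 0.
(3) A full measurement returns |111> with probability 0.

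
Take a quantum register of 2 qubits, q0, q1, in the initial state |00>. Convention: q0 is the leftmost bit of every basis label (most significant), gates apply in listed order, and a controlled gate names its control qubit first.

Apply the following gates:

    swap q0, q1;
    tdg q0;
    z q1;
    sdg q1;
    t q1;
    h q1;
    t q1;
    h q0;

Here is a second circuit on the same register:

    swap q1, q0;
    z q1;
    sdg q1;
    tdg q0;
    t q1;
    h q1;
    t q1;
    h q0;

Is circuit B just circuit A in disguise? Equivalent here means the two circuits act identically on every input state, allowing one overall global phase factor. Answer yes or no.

Yes: on every input state the two circuits agree up to one overall phase factor.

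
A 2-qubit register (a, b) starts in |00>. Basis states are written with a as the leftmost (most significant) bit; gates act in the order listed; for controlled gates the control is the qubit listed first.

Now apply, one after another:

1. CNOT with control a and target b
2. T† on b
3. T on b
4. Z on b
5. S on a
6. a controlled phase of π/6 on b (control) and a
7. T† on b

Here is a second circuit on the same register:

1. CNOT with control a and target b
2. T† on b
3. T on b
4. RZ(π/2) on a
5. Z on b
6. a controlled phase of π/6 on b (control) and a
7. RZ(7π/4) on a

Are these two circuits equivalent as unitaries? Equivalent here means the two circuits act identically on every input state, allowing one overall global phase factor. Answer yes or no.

No — the two circuits implement different unitaries, even allowing a global phase.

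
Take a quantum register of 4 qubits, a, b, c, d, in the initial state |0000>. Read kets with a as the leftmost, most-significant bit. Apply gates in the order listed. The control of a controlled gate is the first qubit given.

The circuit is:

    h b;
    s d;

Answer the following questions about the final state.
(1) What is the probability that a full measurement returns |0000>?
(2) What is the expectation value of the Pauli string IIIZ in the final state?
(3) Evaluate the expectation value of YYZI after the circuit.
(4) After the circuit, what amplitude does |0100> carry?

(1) Outcome |0000> occurs with probability 1/2.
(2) In the final state, IIIZ has expectation 1.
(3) The observable YYZI averages to 0.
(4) The final state's coefficient on |0100> equals sqrt(2)/2.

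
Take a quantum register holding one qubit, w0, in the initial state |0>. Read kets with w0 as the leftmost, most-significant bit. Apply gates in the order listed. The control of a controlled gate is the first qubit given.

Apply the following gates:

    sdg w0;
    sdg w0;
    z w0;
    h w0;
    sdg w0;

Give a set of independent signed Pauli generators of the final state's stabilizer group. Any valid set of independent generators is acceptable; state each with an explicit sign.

The stabilizer group can be generated by -Y, among other valid generating sets.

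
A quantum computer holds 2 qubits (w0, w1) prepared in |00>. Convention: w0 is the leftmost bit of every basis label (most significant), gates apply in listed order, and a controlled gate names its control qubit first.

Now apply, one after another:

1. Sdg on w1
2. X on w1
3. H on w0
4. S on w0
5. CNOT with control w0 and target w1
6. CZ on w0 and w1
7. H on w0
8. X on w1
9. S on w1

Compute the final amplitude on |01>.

The amplitude on |01> is -1/2.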